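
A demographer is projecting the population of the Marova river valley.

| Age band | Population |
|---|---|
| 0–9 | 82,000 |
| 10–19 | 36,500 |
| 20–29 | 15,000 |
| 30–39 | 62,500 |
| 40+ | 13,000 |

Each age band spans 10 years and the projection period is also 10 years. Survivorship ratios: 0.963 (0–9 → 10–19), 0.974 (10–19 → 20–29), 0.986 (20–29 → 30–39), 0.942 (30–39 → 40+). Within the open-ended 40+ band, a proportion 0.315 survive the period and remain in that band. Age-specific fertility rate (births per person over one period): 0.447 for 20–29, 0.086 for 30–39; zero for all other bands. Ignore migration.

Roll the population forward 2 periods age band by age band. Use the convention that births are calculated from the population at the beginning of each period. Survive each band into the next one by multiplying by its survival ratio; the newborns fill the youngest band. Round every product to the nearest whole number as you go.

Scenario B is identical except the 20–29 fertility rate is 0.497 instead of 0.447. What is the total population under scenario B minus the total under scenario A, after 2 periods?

2500

Numbering the bands 1..5 from youngest to oldest:
Period 1.
Births: 15000 × 0.447 = 6705  |  62500 × 0.086 = 5375 → 12080
Band 2: 82000 × 0.963 = 78966
Band 3: 36500 × 0.974 = 35551
Band 4: 15000 × 0.986 = 14790
Band 5: 62500 × 0.942 + 13000 × 0.315 = 58875 + 4095 = 62970
End of period: [12080, 78966, 35551, 14790, 62970]
Period 2.
Births: 35551 × 0.447 = 15891  |  14790 × 0.086 = 1272 → 17163
Band 2: 12080 × 0.963 = 11633
Band 3: 78966 × 0.974 = 76913
Band 4: 35551 × 0.986 = 35053
Band 5: 14790 × 0.942 + 62970 × 0.315 = 13932 + 19836 = 33768
End of period: [17163, 11633, 76913, 35053, 33768]
Scenario A total after 2 periods: 174530
Scenario B projection —
Period 1.
Births: 15000 × 0.497 = 7455  |  62500 × 0.086 = 5375 → 12830
Band 2: 82000 × 0.963 = 78966
Band 3: 36500 × 0.974 = 35551
Band 4: 15000 × 0.986 = 14790
Band 5: 62500 × 0.942 + 13000 × 0.315 = 58875 + 4095 = 62970
End of period: [12830, 78966, 35551, 14790, 62970]
Period 2.
Births: 35551 × 0.497 = 17669  |  14790 × 0.086 = 1272 → 18941
Band 2: 12830 × 0.963 = 12355
Band 3: 78966 × 0.974 = 76913
Band 4: 35551 × 0.986 = 35053
Band 5: 14790 × 0.942 + 62970 × 0.315 = 13932 + 19836 = 33768
End of period: [18941, 12355, 76913, 35053, 33768]
Scenario B total after 2 periods: 177030
Difference B − A = 177030 − 174530 = 2500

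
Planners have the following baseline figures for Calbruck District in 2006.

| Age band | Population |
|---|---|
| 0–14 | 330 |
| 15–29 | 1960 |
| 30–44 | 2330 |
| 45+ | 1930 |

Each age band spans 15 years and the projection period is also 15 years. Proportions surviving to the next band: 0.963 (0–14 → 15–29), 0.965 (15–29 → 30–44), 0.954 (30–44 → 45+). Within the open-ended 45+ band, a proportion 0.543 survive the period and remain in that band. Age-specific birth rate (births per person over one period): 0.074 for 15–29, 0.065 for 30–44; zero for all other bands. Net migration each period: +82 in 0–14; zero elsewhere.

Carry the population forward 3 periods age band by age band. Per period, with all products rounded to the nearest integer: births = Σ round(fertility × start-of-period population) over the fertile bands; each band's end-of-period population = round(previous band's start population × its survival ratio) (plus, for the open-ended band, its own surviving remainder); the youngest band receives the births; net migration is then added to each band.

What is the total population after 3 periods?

2938

Period 1:
Births: 1960 × 0.074 = 145 ; 2330 × 0.065 = 151 → total 296
15–29: 330 × 0.963 = 318
30–44: 1960 × 0.965 = 1891
45+: 2330 × 0.954 + 1930 × 0.543 = 2223 + 1048 = 3271
Net migration: 0–14 + 82 → 378
Giving 378 / 318 / 1891 / 3271.
Period 2:
Births: 318 × 0.074 = 24 ; 1891 × 0.065 = 123 → total 147
15–29: 378 × 0.963 = 364
30–44: 318 × 0.965 = 307
45+: 1891 × 0.954 + 3271 × 0.543 = 1804 + 1776 = 3580
Net migration: 0–14 + 82 → 229
Giving 229 / 364 / 307 / 3580.
Period 3:
Births: 364 × 0.074 = 27 ; 307 × 0.065 = 20 → total 47
15–29: 229 × 0.963 = 221
30–44: 364 × 0.965 = 351
45+: 307 × 0.954 + 3580 × 0.543 = 293 + 1944 = 2237
Net migration: 0–14 + 82 → 129
Giving 129 / 221 / 351 / 2237.
Total after period 3: 129 + 221 + 351 + 2237 = 2938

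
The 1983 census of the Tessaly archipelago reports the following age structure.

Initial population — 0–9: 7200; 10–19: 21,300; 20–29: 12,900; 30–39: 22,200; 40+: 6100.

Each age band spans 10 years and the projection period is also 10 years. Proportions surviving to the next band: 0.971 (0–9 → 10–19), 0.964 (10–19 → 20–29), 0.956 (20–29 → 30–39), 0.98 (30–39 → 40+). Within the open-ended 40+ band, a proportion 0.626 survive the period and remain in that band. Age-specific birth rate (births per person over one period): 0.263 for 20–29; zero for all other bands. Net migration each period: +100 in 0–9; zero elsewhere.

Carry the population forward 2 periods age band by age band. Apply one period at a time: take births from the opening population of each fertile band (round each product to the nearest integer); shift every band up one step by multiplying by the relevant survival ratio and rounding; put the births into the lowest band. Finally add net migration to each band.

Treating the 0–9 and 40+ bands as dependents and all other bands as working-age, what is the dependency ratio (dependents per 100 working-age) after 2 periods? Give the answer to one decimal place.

112.9

Let group 1 be 0–9 through group 5 = 40+.
Period 1.
Births: 12900 × 0.263 = 3393
Group 2: 7200 × 0.971 = 6991
Group 3: 21300 × 0.964 = 20533
Group 4: 12900 × 0.956 = 12332
Group 5: 22200 × 0.98 + 6100 × 0.626 = 21756 + 3819 = 25575
Net migration: Group 1 + 100 → 3493
End of period: [3493, 6991, 20533, 12332, 25575]
Period 2.
Births: 20533 × 0.263 = 5400
Group 2: 3493 × 0.971 = 3392
Group 3: 6991 × 0.964 = 6739
Group 4: 20533 × 0.956 = 19630
Group 5: 12332 × 0.98 + 25575 × 0.626 = 12085 + 16010 = 28095
Net migration: Group 1 + 100 → 5500
End of period: [5500, 3392, 6739, 19630, 28095]
Dependents (band 0–9 + band 40+) = 5500 + 28095 = 33595; working-age = 29761; ratio = 33595/29761 × 100 = 112.9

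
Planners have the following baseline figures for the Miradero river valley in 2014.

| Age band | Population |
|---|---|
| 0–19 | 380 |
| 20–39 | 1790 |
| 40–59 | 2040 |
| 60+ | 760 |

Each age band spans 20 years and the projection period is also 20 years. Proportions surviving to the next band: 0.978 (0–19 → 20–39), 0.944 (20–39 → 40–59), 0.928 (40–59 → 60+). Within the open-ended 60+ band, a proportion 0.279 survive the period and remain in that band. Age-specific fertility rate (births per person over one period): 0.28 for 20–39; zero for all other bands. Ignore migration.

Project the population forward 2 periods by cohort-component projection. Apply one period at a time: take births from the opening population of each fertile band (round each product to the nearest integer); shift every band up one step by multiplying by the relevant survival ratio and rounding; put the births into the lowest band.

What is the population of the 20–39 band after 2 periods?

Call the bands 1 to 4, youngest first.
Period 1.
Births: 1790 * 0.28 = 501
Band 2: 380 * 0.978 = 372
Band 3: 1790 * 0.944 = 1690
Band 4: 2040 * 0.928 + 760 * 0.279 = 1893 + 212 = 2105
→ [501, 372, 1690, 2105]
Period 2.
Births: 372 * 0.28 = 104
Band 2: 501 * 0.978 = 490
Band 3: 372 * 0.944 = 351
Band 4: 1690 * 0.928 + 2105 * 0.279 = 1568 + 587 = 2155
→ [104, 490, 351, 2155]

490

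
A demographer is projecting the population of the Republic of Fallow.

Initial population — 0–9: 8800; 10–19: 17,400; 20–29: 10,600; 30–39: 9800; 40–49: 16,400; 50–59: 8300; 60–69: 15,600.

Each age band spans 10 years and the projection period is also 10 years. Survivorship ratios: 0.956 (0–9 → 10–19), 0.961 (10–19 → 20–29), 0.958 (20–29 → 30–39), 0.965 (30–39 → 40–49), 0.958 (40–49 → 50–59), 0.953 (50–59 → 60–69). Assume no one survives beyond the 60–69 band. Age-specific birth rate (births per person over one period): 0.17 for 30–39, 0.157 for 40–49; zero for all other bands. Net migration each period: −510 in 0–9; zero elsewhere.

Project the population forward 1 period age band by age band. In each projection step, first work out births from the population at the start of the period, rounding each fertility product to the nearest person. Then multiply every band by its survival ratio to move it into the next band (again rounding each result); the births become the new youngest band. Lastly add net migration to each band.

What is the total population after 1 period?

72098

(Bands numbered youngest = 1 to oldest = 7.)
— Period 1 —
Births: 9800 * 0.17 = 1666 ; 16400 * 0.157 = 2575 → total 4241
Band 2: 8800 * 0.956 = 8413
Band 3: 17400 * 0.961 = 16721
Band 4: 10600 * 0.958 = 10155
Band 5: 9800 * 0.965 = 9457
Band 6: 16400 * 0.958 = 15711
Band 7: 8300 * 0.953 = 7910
Net migration: Band 1 − 510 → 3731
End of period: [3731, 8413, 16721, 10155, 9457, 15711, 7910]
Total after period 1: 3731 + 8413 + 16721 + 10155 + 9457 + 15711 + 7910 = 72098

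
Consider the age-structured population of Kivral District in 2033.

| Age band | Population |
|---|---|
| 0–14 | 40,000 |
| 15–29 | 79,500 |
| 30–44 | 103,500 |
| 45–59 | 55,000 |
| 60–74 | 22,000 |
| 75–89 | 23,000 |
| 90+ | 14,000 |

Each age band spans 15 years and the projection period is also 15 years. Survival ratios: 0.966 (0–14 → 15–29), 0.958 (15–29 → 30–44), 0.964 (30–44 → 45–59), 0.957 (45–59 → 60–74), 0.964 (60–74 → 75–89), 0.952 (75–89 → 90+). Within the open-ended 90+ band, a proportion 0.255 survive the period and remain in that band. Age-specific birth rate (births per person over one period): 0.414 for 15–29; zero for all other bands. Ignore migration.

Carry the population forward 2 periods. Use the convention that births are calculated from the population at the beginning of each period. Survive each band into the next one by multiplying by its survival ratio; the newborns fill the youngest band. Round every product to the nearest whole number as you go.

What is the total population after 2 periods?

331135

[period 1]
Births: 79500 * 0.414 = 32913
15–29: 40000 * 0.966 = 38640
30–44: 79500 * 0.958 = 76161
45–59: 103500 * 0.964 = 99774
60–74: 55000 * 0.957 = 52635
75–89: 22000 * 0.964 = 21208
90+: 23000 * 0.952 + 14000 * 0.255 = 21896 + 3570 = 25466
Population now: 0–14=32913, 15–29=38640, 30–44=76161, 45–59=99774, 60–74=52635, 75–89=21208, 90+=25466
[period 2]
Births: 38640 * 0.414 = 15997
15–29: 32913 * 0.966 = 31794
30–44: 38640 * 0.958 = 37017
45–59: 76161 * 0.964 = 73419
60–74: 99774 * 0.957 = 95484
75–89: 52635 * 0.964 = 50740
90+: 21208 * 0.952 + 25466 * 0.255 = 20190 + 6494 = 26684
Population now: 0–14=15997, 15–29=31794, 30–44=37017, 45–59=73419, 60–74=95484, 75–89=50740, 90+=26684
Total after period 2: 15997 + 31794 + 37017 + 73419 + 95484 + 50740 + 26684 = 331135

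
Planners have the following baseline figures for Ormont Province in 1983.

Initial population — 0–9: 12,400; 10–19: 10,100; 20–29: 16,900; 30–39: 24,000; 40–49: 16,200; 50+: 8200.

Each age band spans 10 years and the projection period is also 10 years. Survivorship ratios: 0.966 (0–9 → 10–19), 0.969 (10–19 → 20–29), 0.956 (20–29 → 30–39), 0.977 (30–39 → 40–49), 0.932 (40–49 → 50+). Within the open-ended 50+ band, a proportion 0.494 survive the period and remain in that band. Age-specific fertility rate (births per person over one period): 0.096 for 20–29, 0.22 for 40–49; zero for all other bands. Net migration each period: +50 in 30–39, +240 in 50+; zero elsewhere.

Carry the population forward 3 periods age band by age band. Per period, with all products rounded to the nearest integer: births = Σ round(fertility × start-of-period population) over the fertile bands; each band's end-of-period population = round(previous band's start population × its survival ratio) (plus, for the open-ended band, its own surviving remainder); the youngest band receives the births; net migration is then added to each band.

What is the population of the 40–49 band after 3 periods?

9190

Numbering the bands 1..6 from youngest to oldest:
Period 1.
Births: 16900 × 0.096 = 1622 ; 16200 × 0.22 = 3564 ⇒ total 5186
Band 2: 12400 × 0.966 = 11978
Band 3: 10100 × 0.969 = 9787
Band 4: 16900 × 0.956 = 16156
Band 5: 24000 × 0.977 = 23448
Band 6: 16200 × 0.932 + 8200 × 0.494 = 15098 + 4051 = 19149
Net migration: Band 4 + 50 → 16206; Band 6 + 240 → 19389
Population now: 0–9=5186, 10–19=11978, 20–29=9787, 30–39=16206, 40–49=23448, 50+=19389
Period 2.
Births: 9787 × 0.096 = 940 ; 23448 × 0.22 = 5159 ⇒ total 6099
Band 2: 5186 × 0.966 = 5010
Band 3: 11978 × 0.969 = 11607
Band 4: 9787 × 0.956 = 9356
Band 5: 16206 × 0.977 = 15833
Band 6: 23448 × 0.932 + 19389 × 0.494 = 21854 + 9578 = 31432
Net migration: Band 4 + 50 → 9406; Band 6 + 240 → 31672
Population now: 0–9=6099, 10–19=5010, 20–29=11607, 30–39=9406, 40–49=15833, 50+=31672
Period 3.
Births: 11607 × 0.096 = 1114 ; 15833 × 0.22 = 3483 ⇒ total 4597
Band 2: 6099 × 0.966 = 5892
Band 3: 5010 × 0.969 = 4855
Band 4: 11607 × 0.956 = 11096
Band 5: 9406 × 0.977 = 9190
Band 6: 15833 × 0.932 + 31672 × 0.494 = 14756 + 15646 = 30402
Net migration: Band 4 + 50 → 11146; Band 6 + 240 → 30642
Population now: 0–9=4597, 10–19=5892, 20–29=4855, 30–39=11146, 40–49=9190, 50+=30642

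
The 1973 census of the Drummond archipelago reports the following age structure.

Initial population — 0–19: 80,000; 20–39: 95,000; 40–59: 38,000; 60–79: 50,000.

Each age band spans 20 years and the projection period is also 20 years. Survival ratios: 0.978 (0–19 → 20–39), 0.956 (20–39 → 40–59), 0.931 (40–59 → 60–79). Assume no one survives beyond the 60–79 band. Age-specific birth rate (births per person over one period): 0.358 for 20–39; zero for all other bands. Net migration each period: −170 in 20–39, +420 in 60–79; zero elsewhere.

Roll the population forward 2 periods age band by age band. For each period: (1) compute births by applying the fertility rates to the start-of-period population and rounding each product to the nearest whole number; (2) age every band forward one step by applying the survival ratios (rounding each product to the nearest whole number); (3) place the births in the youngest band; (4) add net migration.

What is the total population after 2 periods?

220649

Call the groups 1 to 4, youngest first.
[period 1]
Births: 95000 × 0.358 = 34010
Group 2: 80000 × 0.978 = 78240
Group 3: 95000 × 0.956 = 90820
Group 4: 38000 × 0.931 = 35378
Net migration: Group 2 − 170 → 78070; Group 4 + 420 → 35798
→ [34010, 78070, 90820, 35798]
[period 2]
Births: 78070 × 0.358 = 27949
Group 2: 34010 × 0.978 = 33262
Group 3: 78070 × 0.956 = 74635
Group 4: 90820 × 0.931 = 84553
Net migration: Group 2 − 170 → 33092; Group 4 + 420 → 84973
→ [27949, 33092, 74635, 84973]
Total after period 2: 27949 + 33092 + 74635 + 84973 = 220649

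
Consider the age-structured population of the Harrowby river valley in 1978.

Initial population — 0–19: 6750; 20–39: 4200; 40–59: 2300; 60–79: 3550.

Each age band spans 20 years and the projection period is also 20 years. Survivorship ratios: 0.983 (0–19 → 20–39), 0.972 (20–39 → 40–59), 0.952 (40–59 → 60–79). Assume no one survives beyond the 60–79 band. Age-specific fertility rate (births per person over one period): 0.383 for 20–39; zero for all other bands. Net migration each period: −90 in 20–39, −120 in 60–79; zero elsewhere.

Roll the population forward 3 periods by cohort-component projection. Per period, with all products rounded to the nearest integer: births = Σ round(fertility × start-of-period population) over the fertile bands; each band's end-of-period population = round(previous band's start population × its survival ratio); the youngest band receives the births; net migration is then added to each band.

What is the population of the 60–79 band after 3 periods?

Period 1.
Births: 4200 × 0.383 = 1609
20–39: 6750 × 0.983 = 6635
40–59: 4200 × 0.972 = 4082
60–79: 2300 × 0.952 = 2190
Net migration: 20–39 − 90 → 6545; 60–79 − 120 → 2070
Giving 1609 / 6545 / 4082 / 2070.
Period 2.
Births: 6545 × 0.383 = 2507
20–39: 1609 × 0.983 = 1582
40–59: 6545 × 0.972 = 6362
60–79: 4082 × 0.952 = 3886
Net migration: 20–39 − 90 → 1492; 60–79 − 120 → 3766
Giving 2507 / 1492 / 6362 / 3766.
Period 3.
Births: 1492 × 0.383 = 571
20–39: 2507 × 0.983 = 2464
40–59: 1492 × 0.972 = 1450
60–79: 6362 × 0.952 = 6057
Net migration: 20–39 − 90 → 2374; 60–79 − 120 → 5937
Giving 571 / 2374 / 1450 / 5937.

5937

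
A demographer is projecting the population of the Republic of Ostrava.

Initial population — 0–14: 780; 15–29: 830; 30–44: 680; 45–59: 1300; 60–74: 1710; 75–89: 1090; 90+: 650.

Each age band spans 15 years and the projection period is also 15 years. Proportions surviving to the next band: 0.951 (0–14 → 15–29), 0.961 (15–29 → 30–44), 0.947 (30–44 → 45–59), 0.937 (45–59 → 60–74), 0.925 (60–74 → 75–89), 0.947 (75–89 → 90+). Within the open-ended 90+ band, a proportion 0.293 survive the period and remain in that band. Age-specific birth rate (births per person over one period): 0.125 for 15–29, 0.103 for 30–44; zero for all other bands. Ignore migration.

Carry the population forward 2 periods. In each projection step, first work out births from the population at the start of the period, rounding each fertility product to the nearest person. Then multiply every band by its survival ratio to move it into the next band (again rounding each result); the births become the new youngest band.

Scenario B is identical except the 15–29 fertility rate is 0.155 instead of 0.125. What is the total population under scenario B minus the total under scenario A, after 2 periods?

(Groups numbered youngest = 1 to oldest = 7.)
Period 1:
Births: 830 * 0.125 = 104, 680 * 0.103 = 70 ⇒ total 174
Group 2: 780 * 0.951 = 742
Group 3: 830 * 0.961 = 798
Group 4: 680 * 0.947 = 644
Group 5: 1300 * 0.937 = 1218
Group 6: 1710 * 0.925 = 1582
Group 7: 1090 * 0.947 + 650 * 0.293 = 1032 + 190 = 1222
Giving 174 / 742 / 798 / 644 / 1218 / 1582 / 1222.
Period 2:
Births: 742 * 0.125 = 93, 798 * 0.103 = 82 ⇒ total 175
Group 2: 174 * 0.951 = 165
Group 3: 742 * 0.961 = 713
Group 4: 798 * 0.947 = 756
Group 5: 644 * 0.937 = 603
Group 6: 1218 * 0.925 = 1127
Group 7: 1582 * 0.947 + 1222 * 0.293 = 1498 + 358 = 1856
Giving 175 / 165 / 713 / 756 / 603 / 1127 / 1856.
Scenario A total after 2 periods: 5395
Scenario B projection —
Period 1:
Births: 830 * 0.155 = 129, 680 * 0.103 = 70 ⇒ total 199
Group 2: 780 * 0.951 = 742
Group 3: 830 * 0.961 = 798
Group 4: 680 * 0.947 = 644
Group 5: 1300 * 0.937 = 1218
Group 6: 1710 * 0.925 = 1582
Group 7: 1090 * 0.947 + 650 * 0.293 = 1032 + 190 = 1222
Giving 199 / 742 / 798 / 644 / 1218 / 1582 / 1222.
Period 2:
Births: 742 * 0.155 = 115, 798 * 0.103 = 82 ⇒ total 197
Group 2: 199 * 0.951 = 189
Group 3: 742 * 0.961 = 713
Group 4: 798 * 0.947 = 756
Group 5: 644 * 0.937 = 603
Group 6: 1218 * 0.925 = 1127
Group 7: 1582 * 0.947 + 1222 * 0.293 = 1498 + 358 = 1856
Giving 197 / 189 / 713 / 756 / 603 / 1127 / 1856.
Scenario B total after 2 periods: 5441
Difference B − A = 5441 − 5395 = 46

46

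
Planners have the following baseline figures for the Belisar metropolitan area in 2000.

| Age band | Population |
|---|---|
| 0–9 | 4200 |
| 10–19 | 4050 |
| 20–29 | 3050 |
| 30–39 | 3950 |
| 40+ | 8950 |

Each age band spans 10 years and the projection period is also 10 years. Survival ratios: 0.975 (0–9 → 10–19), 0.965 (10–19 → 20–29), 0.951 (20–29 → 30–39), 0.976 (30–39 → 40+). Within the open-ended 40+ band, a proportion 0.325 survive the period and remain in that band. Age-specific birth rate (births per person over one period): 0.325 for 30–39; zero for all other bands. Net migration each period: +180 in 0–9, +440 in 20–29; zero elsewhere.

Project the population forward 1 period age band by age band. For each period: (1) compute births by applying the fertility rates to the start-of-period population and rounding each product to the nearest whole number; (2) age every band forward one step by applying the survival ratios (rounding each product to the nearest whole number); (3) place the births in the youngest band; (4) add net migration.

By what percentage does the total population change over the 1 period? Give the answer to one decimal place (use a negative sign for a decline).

Numbering the groups 1..5 from youngest to oldest:
— Period 1 —
Births: 3950 × 0.325 = 1284
Group 2: 4200 × 0.975 = 4095
Group 3: 4050 × 0.965 = 3908
Group 4: 3050 × 0.951 = 2901
Group 5: 3950 × 0.976 + 8950 × 0.325 = 3855 + 2909 = 6764
Net migration: Group 1 + 180 → 1464; Group 3 + 440 → 4348
End of period: [1464, 4095, 4348, 2901, 6764]
Total: 24200 → 19572; change = -4628; percentage change = -19.1%

-19.1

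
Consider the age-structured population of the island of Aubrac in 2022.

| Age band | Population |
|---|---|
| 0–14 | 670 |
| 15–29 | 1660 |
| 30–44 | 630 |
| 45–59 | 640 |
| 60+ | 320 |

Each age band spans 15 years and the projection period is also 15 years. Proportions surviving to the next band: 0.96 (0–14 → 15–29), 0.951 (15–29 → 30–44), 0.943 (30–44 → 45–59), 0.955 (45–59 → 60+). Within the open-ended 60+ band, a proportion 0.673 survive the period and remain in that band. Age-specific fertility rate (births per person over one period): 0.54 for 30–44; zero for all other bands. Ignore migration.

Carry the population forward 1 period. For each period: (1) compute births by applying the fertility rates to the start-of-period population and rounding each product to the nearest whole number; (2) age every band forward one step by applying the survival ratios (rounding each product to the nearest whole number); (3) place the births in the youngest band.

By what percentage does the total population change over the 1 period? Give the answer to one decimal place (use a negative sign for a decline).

1.6

[period 1]
Births: 630 * 0.54 = 340
15–29: 670 * 0.96 = 643
30–44: 1660 * 0.951 = 1579
45–59: 630 * 0.943 = 594
60+: 640 * 0.955 + 320 * 0.673 = 611 + 215 = 826
→ [340, 643, 1579, 594, 826]
Total: 3920 → 3982; change = 62; percentage change = 1.6%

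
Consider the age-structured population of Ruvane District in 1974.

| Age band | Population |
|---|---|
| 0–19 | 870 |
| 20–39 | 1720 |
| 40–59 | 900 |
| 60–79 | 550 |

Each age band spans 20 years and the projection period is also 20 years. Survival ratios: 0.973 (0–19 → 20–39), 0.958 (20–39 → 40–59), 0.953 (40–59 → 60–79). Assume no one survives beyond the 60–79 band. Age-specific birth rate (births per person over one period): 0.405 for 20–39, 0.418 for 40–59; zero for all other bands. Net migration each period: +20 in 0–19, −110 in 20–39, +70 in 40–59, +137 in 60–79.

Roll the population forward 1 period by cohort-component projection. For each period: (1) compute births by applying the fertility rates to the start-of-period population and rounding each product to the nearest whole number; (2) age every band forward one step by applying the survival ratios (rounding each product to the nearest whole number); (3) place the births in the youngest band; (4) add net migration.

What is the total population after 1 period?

Call the bands 1 to 4, youngest first.
— Period 1 —
Births: 1720 × 0.405 = 697  |  900 × 0.418 = 376 ⇒ total 1073
Band 2: 870 × 0.973 = 847
Band 3: 1720 × 0.958 = 1648
Band 4: 900 × 0.953 = 858
Net migration: Band 1 + 20 → 1093; Band 2 − 110 → 737; Band 3 + 70 → 1718; Band 4 + 137 → 995
Giving 1093 / 737 / 1718 / 995.
Total after period 1: 1093 + 737 + 1718 + 995 = 4543

4543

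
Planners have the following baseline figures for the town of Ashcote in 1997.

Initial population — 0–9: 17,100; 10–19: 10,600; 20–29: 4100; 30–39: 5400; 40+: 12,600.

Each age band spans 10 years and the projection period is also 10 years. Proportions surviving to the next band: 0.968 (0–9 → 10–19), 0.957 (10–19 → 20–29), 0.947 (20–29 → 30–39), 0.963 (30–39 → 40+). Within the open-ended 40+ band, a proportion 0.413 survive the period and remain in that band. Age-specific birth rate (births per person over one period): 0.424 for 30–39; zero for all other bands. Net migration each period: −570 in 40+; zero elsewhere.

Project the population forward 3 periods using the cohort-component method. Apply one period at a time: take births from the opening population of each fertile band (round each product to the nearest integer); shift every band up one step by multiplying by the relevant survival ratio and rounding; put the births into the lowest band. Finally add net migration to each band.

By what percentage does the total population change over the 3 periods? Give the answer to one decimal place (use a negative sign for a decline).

[period 1]
Births: 5400 × 0.424 = 2290
10–19: 17100 × 0.968 = 16553
20–29: 10600 × 0.957 = 10144
30–39: 4100 × 0.947 = 3883
40+: 5400 × 0.963 + 12600 × 0.413 = 5200 + 5204 = 10404
Net migration: 40+ − 570 → 9834
Population now: 0–9=2290, 10–19=16553, 20–29=10144, 30–39=3883, 40+=9834
[period 2]
Births: 3883 × 0.424 = 1646
10–19: 2290 × 0.968 = 2217
20–29: 16553 × 0.957 = 15841
30–39: 10144 × 0.947 = 9606
40+: 3883 × 0.963 + 9834 × 0.413 = 3739 + 4061 = 7800
Net migration: 40+ − 570 → 7230
Population now: 0–9=1646, 10–19=2217, 20–29=15841, 30–39=9606, 40+=7230
[period 3]
Births: 9606 × 0.424 = 4073
10–19: 1646 × 0.968 = 1593
20–29: 2217 × 0.957 = 2122
30–39: 15841 × 0.947 = 15001
40+: 9606 × 0.963 + 7230 × 0.413 = 9251 + 2986 = 12237
Net migration: 40+ − 570 → 11667
Population now: 0–9=4073, 10–19=1593, 20–29=2122, 30–39=15001, 40+=11667
Total: 49800 → 34456; change = -15344; percentage change = -30.8%

-30.8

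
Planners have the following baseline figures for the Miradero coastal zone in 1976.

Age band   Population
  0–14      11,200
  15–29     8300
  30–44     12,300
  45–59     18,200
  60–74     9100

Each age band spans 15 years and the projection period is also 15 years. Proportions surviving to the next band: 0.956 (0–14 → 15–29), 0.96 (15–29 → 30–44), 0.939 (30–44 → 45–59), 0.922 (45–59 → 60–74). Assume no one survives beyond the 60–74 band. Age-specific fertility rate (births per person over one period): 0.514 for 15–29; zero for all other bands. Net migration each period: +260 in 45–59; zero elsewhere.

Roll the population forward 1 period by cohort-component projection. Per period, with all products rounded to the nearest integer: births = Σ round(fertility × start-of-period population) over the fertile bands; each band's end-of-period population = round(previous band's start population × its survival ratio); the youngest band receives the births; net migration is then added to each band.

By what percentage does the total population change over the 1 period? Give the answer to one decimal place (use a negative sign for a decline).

-12.8

After projecting period 1:
Births: 8300 × 0.514 = 4266
15–29: 11200 × 0.956 = 10707
30–44: 8300 × 0.96 = 7968
45–59: 12300 × 0.939 = 11550
60–74: 18200 × 0.922 = 16780
Net migration: 45–59 + 260 → 11810
Giving 4266 / 10707 / 7968 / 11810 / 16780.
Total: 59100 → 51531; change = -7569; percentage change = -12.8%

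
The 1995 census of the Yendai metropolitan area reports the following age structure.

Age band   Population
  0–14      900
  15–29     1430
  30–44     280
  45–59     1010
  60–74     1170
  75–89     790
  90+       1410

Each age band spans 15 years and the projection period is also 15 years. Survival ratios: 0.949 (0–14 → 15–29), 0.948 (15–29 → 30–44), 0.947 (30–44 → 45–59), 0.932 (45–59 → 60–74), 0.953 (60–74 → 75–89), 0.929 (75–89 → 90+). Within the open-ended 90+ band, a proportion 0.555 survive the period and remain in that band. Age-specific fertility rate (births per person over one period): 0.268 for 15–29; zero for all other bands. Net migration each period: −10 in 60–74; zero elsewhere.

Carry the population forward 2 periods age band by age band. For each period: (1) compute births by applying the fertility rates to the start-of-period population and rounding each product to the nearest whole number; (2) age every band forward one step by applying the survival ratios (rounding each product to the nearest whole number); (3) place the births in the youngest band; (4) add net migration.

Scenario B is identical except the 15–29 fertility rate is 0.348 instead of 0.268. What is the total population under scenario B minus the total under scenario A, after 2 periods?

178

Let band 1 be 0–14 through band 7 = 90+.
Period 1:
Births: 1430 * 0.268 = 383
Band 2: 900 * 0.949 = 854
Band 3: 1430 * 0.948 = 1356
Band 4: 280 * 0.947 = 265
Band 5: 1010 * 0.932 = 941
Band 6: 1170 * 0.953 = 1115
Band 7: 790 * 0.929 + 1410 * 0.555 = 734 + 783 = 1517
Net migration: Band 5 − 10 → 931
→ [383, 854, 1356, 265, 931, 1115, 1517]
Period 2:
Births: 854 * 0.268 = 229
Band 2: 383 * 0.949 = 363
Band 3: 854 * 0.948 = 810
Band 4: 1356 * 0.947 = 1284
Band 5: 265 * 0.932 = 247
Band 6: 931 * 0.953 = 887
Band 7: 1115 * 0.929 + 1517 * 0.555 = 1036 + 842 = 1878
Net migration: Band 5 − 10 → 237
→ [229, 363, 810, 1284, 237, 887, 1878]
Scenario A total after 2 periods: 5688
Scenario B projection —
Period 1:
Births: 1430 * 0.348 = 498
Band 2: 900 * 0.949 = 854
Band 3: 1430 * 0.948 = 1356
Band 4: 280 * 0.947 = 265
Band 5: 1010 * 0.932 = 941
Band 6: 1170 * 0.953 = 1115
Band 7: 790 * 0.929 + 1410 * 0.555 = 734 + 783 = 1517
Net migration: Band 5 − 10 → 931
→ [498, 854, 1356, 265, 931, 1115, 1517]
Period 2:
Births: 854 * 0.348 = 297
Band 2: 498 * 0.949 = 473
Band 3: 854 * 0.948 = 810
Band 4: 1356 * 0.947 = 1284
Band 5: 265 * 0.932 = 247
Band 6: 931 * 0.953 = 887
Band 7: 1115 * 0.929 + 1517 * 0.555 = 1036 + 842 = 1878
Net migration: Band 5 − 10 → 237
→ [297, 473, 810, 1284, 237, 887, 1878]
Scenario B total after 2 periods: 5866
Difference B − A = 5866 − 5688 = 178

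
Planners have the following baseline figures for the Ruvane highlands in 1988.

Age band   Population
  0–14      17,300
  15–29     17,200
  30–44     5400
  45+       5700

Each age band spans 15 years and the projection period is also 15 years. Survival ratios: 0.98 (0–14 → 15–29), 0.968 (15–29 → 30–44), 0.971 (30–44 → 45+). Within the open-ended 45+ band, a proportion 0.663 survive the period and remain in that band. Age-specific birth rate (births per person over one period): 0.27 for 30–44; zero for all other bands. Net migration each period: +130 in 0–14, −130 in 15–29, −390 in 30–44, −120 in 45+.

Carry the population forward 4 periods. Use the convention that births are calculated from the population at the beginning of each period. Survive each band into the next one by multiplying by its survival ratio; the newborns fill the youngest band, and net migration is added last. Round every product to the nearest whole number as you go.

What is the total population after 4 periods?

28849

(Bands numbered youngest = 1 to oldest = 4.)
[period 1]
Births: 5400 × 0.27 = 1458
Band 2: 17300 × 0.98 = 16954
Band 3: 17200 × 0.968 = 16650
Band 4: 5400 × 0.971 + 5700 × 0.663 = 5243 + 3779 = 9022
Net migration: Band 1 + 130 → 1588; Band 2 − 130 → 16824; Band 3 − 390 → 16260; Band 4 − 120 → 8902
End of period: [1588, 16824, 16260, 8902]
[period 2]
Births: 16260 × 0.27 = 4390
Band 2: 1588 × 0.98 = 1556
Band 3: 16824 × 0.968 = 16286
Band 4: 16260 × 0.971 + 8902 × 0.663 = 15788 + 5902 = 21690
Net migration: Band 1 + 130 → 4520; Band 2 − 130 → 1426; Band 3 − 390 → 15896; Band 4 − 120 → 21570
End of period: [4520, 1426, 15896, 21570]
[period 3]
Births: 15896 × 0.27 = 4292
Band 2: 4520 × 0.98 = 4430
Band 3: 1426 × 0.968 = 1380
Band 4: 15896 × 0.971 + 21570 × 0.663 = 15435 + 14301 = 29736
Net migration: Band 1 + 130 → 4422; Band 2 − 130 → 4300; Band 3 − 390 → 990; Band 4 − 120 → 29616
End of period: [4422, 4300, 990, 29616]
[period 4]
Births: 990 × 0.27 = 267
Band 2: 4422 × 0.98 = 4334
Band 3: 4300 × 0.968 = 4162
Band 4: 990 × 0.971 + 29616 × 0.663 = 961 + 19635 = 20596
Net migration: Band 1 + 130 → 397; Band 2 − 130 → 4204; Band 3 − 390 → 3772; Band 4 − 120 → 20476
End of period: [397, 4204, 3772, 20476]
Total after period 4: 397 + 4204 + 3772 + 20476 = 28849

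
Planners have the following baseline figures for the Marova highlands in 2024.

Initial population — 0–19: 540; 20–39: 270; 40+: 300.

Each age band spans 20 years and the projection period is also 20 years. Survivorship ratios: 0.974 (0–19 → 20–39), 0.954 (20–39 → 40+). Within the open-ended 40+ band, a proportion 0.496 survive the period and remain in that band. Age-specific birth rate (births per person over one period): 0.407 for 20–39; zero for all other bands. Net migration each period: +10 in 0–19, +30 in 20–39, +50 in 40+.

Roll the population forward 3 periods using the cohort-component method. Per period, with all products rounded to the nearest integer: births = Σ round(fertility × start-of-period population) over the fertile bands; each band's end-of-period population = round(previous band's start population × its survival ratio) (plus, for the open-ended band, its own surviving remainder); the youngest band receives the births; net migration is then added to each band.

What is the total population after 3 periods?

920

Period 1.
Births: 270 × 0.407 = 110
20–39: 540 × 0.974 = 526
40+: 270 × 0.954 + 300 × 0.496 = 258 + 149 = 407
Net migration: 0–19 + 10 → 120; 20–39 + 30 → 556; 40+ + 50 → 457
End of period: [120, 556, 457]
Period 2.
Births: 556 × 0.407 = 226
20–39: 120 × 0.974 = 117
40+: 556 × 0.954 + 457 × 0.496 = 530 + 227 = 757
Net migration: 0–19 + 10 → 236; 20–39 + 30 → 147; 40+ + 50 → 807
End of period: [236, 147, 807]
Period 3.
Births: 147 × 0.407 = 60
20–39: 236 × 0.974 = 230
40+: 147 × 0.954 + 807 × 0.496 = 140 + 400 = 540
Net migration: 0–19 + 10 → 70; 20–39 + 30 → 260; 40+ + 50 → 590
End of period: [70, 260, 590]
Total after period 3: 70 + 260 + 590 = 920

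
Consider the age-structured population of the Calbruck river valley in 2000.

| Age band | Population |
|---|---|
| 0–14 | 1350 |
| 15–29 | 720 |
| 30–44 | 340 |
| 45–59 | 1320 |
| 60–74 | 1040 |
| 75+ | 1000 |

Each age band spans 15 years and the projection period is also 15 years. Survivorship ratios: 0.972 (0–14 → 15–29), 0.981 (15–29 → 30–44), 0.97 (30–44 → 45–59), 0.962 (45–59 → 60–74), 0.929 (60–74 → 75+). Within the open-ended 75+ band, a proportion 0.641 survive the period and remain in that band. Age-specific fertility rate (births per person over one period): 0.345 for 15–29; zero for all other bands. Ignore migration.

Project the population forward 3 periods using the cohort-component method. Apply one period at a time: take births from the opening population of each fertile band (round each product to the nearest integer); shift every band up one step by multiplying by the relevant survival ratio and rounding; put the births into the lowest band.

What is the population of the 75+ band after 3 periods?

1711

[period 1]
Births: 720 * 0.345 = 248
15–29: 1350 * 0.972 = 1312
30–44: 720 * 0.981 = 706
45–59: 340 * 0.97 = 330
60–74: 1320 * 0.962 = 1270
75+: 1040 * 0.929 + 1000 * 0.641 = 966 + 641 = 1607
Giving 248 / 1312 / 706 / 330 / 1270 / 1607.
[period 2]
Births: 1312 * 0.345 = 453
15–29: 248 * 0.972 = 241
30–44: 1312 * 0.981 = 1287
45–59: 706 * 0.97 = 685
60–74: 330 * 0.962 = 317
75+: 1270 * 0.929 + 1607 * 0.641 = 1180 + 1030 = 2210
Giving 453 / 241 / 1287 / 685 / 317 / 2210.
[period 3]
Births: 241 * 0.345 = 83
15–29: 453 * 0.972 = 440
30–44: 241 * 0.981 = 236
45–59: 1287 * 0.97 = 1248
60–74: 685 * 0.962 = 659
75+: 317 * 0.929 + 2210 * 0.641 = 294 + 1417 = 1711
Giving 83 / 440 / 236 / 1248 / 659 / 1711.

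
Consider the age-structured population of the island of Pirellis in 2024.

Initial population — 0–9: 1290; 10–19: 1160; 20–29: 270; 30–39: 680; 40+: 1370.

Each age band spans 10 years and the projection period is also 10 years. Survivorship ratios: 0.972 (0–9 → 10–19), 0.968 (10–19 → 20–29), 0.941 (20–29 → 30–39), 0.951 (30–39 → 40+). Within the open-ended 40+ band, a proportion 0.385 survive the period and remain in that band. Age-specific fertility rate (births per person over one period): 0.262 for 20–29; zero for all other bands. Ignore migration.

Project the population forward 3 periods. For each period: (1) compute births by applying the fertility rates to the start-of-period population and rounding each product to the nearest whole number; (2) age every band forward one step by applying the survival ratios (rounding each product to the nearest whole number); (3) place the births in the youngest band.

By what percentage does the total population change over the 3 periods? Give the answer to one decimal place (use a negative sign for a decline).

Call the groups 1 to 5, youngest first.
After projecting period 1:
Births: 270 × 0.262 = 71
Group 2: 1290 × 0.972 = 1254
Group 3: 1160 × 0.968 = 1123
Group 4: 270 × 0.941 = 254
Group 5: 680 × 0.951 + 1370 × 0.385 = 647 + 527 = 1174
End of period: [71, 1254, 1123, 254, 1174]
After projecting period 2:
Births: 1123 × 0.262 = 294
Group 2: 71 × 0.972 = 69
Group 3: 1254 × 0.968 = 1214
Group 4: 1123 × 0.941 = 1057
Group 5: 254 × 0.951 + 1174 × 0.385 = 242 + 452 = 694
End of period: [294, 69, 1214, 1057, 694]
After projecting period 3:
Births: 1214 × 0.262 = 318
Group 2: 294 × 0.972 = 286
Group 3: 69 × 0.968 = 67
Group 4: 1214 × 0.941 = 1142
Group 5: 1057 × 0.951 + 694 × 0.385 = 1005 + 267 = 1272
End of period: [318, 286, 67, 1142, 1272]
Total: 4770 → 3085; change = -1685; percentage change = -35.3%

-35.3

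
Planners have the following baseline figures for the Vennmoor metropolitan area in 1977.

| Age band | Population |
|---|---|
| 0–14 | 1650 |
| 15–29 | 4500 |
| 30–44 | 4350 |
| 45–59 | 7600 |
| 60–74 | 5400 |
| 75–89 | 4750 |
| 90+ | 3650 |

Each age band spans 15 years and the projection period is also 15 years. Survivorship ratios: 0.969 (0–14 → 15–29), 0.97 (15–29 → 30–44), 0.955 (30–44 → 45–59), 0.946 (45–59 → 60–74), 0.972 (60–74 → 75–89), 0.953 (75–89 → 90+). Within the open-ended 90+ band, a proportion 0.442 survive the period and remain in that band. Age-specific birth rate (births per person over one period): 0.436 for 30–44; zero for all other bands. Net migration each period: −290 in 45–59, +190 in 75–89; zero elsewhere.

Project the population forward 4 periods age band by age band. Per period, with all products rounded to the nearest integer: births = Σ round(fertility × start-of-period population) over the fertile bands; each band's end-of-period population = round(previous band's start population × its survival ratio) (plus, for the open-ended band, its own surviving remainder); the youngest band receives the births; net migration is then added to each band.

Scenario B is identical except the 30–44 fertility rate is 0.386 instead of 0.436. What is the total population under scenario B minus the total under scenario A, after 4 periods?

Numbering the groups 1..7 from youngest to oldest:
— Period 1 —
Births: 4350 * 0.436 = 1897
Group 2: 1650 * 0.969 = 1599
Group 3: 4500 * 0.97 = 4365
Group 4: 4350 * 0.955 = 4154
Group 5: 7600 * 0.946 = 7190
Group 6: 5400 * 0.972 = 5249
Group 7: 4750 * 0.953 + 3650 * 0.442 = 4527 + 1613 = 6140
Net migration: Group 4 − 290 → 3864; Group 6 + 190 → 5439
Population now: 0–14=1897, 15–29=1599, 30–44=4365, 45–59=3864, 60–74=7190, 75–89=5439, 90+=6140
— Period 2 —
Births: 4365 * 0.436 = 1903
Group 2: 1897 * 0.969 = 1838
Group 3: 1599 * 0.97 = 1551
Group 4: 4365 * 0.955 = 4169
Group 5: 3864 * 0.946 = 3655
Group 6: 7190 * 0.972 = 6989
Group 7: 5439 * 0.953 + 6140 * 0.442 = 5183 + 2714 = 7897
Net migration: Group 4 − 290 → 3879; Group 6 + 190 → 7179
Population now: 0–14=1903, 15–29=1838, 30–44=1551, 45–59=3879, 60–74=3655, 75–89=7179, 90+=7897
— Period 3 —
Births: 1551 * 0.436 = 676
Group 2: 1903 * 0.969 = 1844
Group 3: 1838 * 0.97 = 1783
Group 4: 1551 * 0.955 = 1481
Group 5: 3879 * 0.946 = 3670
Group 6: 3655 * 0.972 = 3553
Group 7: 7179 * 0.953 + 7897 * 0.442 = 6842 + 3490 = 10332
Net migration: Group 4 − 290 → 1191; Group 6 + 190 → 3743
Population now: 0–14=676, 15–29=1844, 30–44=1783, 45–59=1191, 60–74=3670, 75–89=3743, 90+=10332
— Period 4 —
Births: 1783 * 0.436 = 777
Group 2: 676 * 0.969 = 655
Group 3: 1844 * 0.97 = 1789
Group 4: 1783 * 0.955 = 1703
Group 5: 1191 * 0.946 = 1127
Group 6: 3670 * 0.972 = 3567
Group 7: 3743 * 0.953 + 10332 * 0.442 = 3567 + 4567 = 8134
Net migration: Group 4 − 290 → 1413; Group 6 + 190 → 3757
Population now: 0–14=777, 15–29=655, 30–44=1789, 45–59=1413, 60–74=1127, 75–89=3757, 90+=8134
Scenario A total after 4 periods: 17652
Scenario B projection —
— Period 1 —
Births: 4350 * 0.386 = 1679
Group 2: 1650 * 0.969 = 1599
Group 3: 4500 * 0.97 = 4365
Group 4: 4350 * 0.955 = 4154
Group 5: 7600 * 0.946 = 7190
Group 6: 5400 * 0.972 = 5249
Group 7: 4750 * 0.953 + 3650 * 0.442 = 4527 + 1613 = 6140
Net migration: Group 4 − 290 → 3864; Group 6 + 190 → 5439
Population now: 0–14=1679, 15–29=1599, 30–44=4365, 45–59=3864, 60–74=7190, 75–89=5439, 90+=6140
— Period 2 —
Births: 4365 * 0.386 = 1685
Group 2: 1679 * 0.969 = 1627
Group 3: 1599 * 0.97 = 1551
Group 4: 4365 * 0.955 = 4169
Group 5: 3864 * 0.946 = 3655
Group 6: 7190 * 0.972 = 6989
Group 7: 5439 * 0.953 + 6140 * 0.442 = 5183 + 2714 = 7897
Net migration: Group 4 − 290 → 3879; Group 6 + 190 → 7179
Population now: 0–14=1685, 15–29=1627, 30–44=1551, 45–59=3879, 60–74=3655, 75–89=7179, 90+=7897
— Period 3 —
Births: 1551 * 0.386 = 599
Group 2: 1685 * 0.969 = 1633
Group 3: 1627 * 0.97 = 1578
Group 4: 1551 * 0.955 = 1481
Group 5: 3879 * 0.946 = 3670
Group 6: 3655 * 0.972 = 3553
Group 7: 7179 * 0.953 + 7897 * 0.442 = 6842 + 3490 = 10332
Net migration: Group 4 − 290 → 1191; Group 6 + 190 → 3743
Population now: 0–14=599, 15–29=1633, 30–44=1578, 45–59=1191, 60–74=3670, 75–89=3743, 90+=10332
— Period 4 —
Births: 1578 * 0.386 = 609
Group 2: 599 * 0.969 = 580
Group 3: 1633 * 0.97 = 1584
Group 4: 1578 * 0.955 = 1507
Group 5: 1191 * 0.946 = 1127
Group 6: 3670 * 0.972 = 3567
Group 7: 3743 * 0.953 + 10332 * 0.442 = 3567 + 4567 = 8134
Net migration: Group 4 − 290 → 1217; Group 6 + 190 → 3757
Population now: 0–14=609, 15–29=580, 30–44=1584, 45–59=1217, 60–74=1127, 75–89=3757, 90+=8134
Scenario B total after 4 periods: 17008
Difference B − A = 17008 − 17652 = -644

-644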